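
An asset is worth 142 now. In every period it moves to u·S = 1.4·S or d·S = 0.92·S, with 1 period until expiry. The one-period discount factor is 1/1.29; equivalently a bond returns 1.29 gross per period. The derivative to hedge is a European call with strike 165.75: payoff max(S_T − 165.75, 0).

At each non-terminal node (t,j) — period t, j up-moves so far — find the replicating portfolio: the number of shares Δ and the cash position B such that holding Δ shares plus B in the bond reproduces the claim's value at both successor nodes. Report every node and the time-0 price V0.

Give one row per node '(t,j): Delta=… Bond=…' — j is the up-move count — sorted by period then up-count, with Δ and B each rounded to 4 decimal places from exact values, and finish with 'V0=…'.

Since d<R<u, set p* = (R−d)/(u−d) = 0.7708; price each node as the discounted p*-expectation of its children.
Payoff layer (t=1): V(1,0)=0.0000, V(1,1)=33.0500
Node (0,0) S=142.0000: V=(p*·33.0500+(1−p*)·0.0000)/1.29=19.7489; Δ=(33.0500−0.0000)/(198.8000−130.6400)=0.4849; B=V−Δ·S=-49.1053
The time-0 hedge costs 19.7489, which is the no-arbitrage price.

(0,0): Delta=0.4849 Bond=-49.1053
V0=19.7489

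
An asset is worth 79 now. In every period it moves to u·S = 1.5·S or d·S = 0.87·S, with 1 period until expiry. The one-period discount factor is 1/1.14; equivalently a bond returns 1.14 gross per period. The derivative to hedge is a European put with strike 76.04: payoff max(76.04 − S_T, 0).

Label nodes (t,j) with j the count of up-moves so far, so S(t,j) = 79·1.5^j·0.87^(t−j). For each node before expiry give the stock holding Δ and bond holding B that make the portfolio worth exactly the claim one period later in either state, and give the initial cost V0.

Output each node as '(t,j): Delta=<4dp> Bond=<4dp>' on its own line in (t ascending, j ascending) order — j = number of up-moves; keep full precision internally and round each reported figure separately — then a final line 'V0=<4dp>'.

(0,0): Delta=-0.1469 Bond=15.2673
V0=3.6642

Under the risk-neutral measure, an up-move has probability p* = (R−d)/(u−d) = 0.4286 and values discount at R = 1.14.
At expiry t=1: V(1,0)=7.3100, V(1,1)=0.0000
Node (0,0) S=79.0000: V=(p*·0.0000+(1−p*)·7.3100)/1.14=3.6642; Δ=(0.0000−7.3100)/(118.5000−68.7300)=-0.1469; B=V−Δ·S=15.2673
Each (Δ,B) replicates both successor values, so the strategy is self-financing and V0 is arbitrage-free.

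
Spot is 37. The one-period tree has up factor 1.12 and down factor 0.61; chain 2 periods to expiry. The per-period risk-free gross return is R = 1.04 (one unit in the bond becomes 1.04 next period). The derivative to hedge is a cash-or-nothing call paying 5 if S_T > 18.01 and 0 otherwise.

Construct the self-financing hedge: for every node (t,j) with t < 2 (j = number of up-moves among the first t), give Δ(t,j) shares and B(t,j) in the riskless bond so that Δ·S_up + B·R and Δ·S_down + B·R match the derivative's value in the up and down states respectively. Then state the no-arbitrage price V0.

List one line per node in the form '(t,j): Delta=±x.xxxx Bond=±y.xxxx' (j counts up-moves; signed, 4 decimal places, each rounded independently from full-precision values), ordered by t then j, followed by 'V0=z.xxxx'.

The replicating-portfolio and risk-neutral prices coincide; use p* = (1.04−0.61)/(1.12−0.61) = 0.8431 for the latter.
At expiry t=2: V(2,0)=0.0000, V(2,1)=5.0000, V(2,2)=5.0000
  t=1,j=0: stock 22.5700 → up 25.2784 (V=5.0000), down 13.7677 (V=0.0000). Price 4.0535; hedge Δ=0.4344, bond B=-5.7504.
  t=1,j=1: stock 41.4400 → up 46.4128 (V=5.0000), down 25.2784 (V=5.0000). Price 4.8077; hedge Δ=0.0000, bond B=4.8077.
  t=0,j=0: stock 37.0000 → up 41.4400 (V=4.8077), down 22.5700 (V=4.0535). Price 4.5090; hedge Δ=0.0400, bond B=3.0303.
Root portfolio cost Δ·37+B reproduces V0=4.5090.

(0,0): Delta=0.0400 Bond=3.0303
(1,0): Delta=0.4344 Bond=-5.7504
(1,1): Delta=0.0000 Bond=4.8077
V0=4.5090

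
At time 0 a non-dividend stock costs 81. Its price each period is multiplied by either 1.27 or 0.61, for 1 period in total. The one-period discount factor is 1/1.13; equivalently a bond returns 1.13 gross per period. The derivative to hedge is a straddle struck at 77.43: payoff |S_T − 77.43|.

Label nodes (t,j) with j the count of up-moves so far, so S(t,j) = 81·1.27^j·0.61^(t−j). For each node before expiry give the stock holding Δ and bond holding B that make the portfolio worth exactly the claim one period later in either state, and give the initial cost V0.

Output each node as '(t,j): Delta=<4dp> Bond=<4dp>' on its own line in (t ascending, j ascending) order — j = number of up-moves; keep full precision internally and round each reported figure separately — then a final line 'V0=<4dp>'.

Since d<R<u, set p* = (R−d)/(u−d) = 0.7879; price each node as the discounted p*-expectation of its children.
Payoff layer (t=1): V(1,0)=28.0200, V(1,1)=25.4400
Node (0,0) S=81.0000: V=(p*·25.4400+(1−p*)·28.0200)/1.13=22.9976; Δ=(25.4400−28.0200)/(102.8700−49.4100)=-0.0483; B=V−Δ·S=26.9067
Each (Δ,B) replicates both successor values, so the strategy is self-financing and V0 is arbitrage-free.

(0,0): Delta=-0.0483 Bond=26.9067
V0=22.9976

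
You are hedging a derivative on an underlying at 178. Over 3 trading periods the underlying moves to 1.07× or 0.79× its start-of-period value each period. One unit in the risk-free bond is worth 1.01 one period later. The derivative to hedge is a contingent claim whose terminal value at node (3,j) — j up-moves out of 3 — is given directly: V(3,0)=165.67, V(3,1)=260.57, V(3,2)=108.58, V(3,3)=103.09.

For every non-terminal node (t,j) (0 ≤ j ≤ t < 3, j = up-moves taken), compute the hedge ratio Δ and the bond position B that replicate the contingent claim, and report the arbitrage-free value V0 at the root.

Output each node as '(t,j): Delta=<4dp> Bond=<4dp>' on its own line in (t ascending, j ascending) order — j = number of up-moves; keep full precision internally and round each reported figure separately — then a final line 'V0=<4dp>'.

The replicating-portfolio and risk-neutral prices coincide; use p* = (1.01−0.79)/(1.07−0.79) = 0.7857 for the latter.
At expiry t=3: V(3,0)=165.6700, V(3,1)=260.5700, V(3,2)=108.5800, V(3,3)=103.0900
(2,0): S=111.0898. Δ = (V_up−V_dn)/(S_up−S_dn) = (260.5700−165.6700)/(118.8661−87.7609) = 3.0509. V = [p*·260.5700 + (1−p*)·165.6700]/1.01 = 237.8557. B = V − Δ·S = -101.0728.
(2,1): S=150.4634. Δ = (V_up−V_dn)/(S_up−S_dn) = (108.5800−260.5700)/(160.9958−118.8661) = -3.6077. V = [p*·108.5800 + (1−p*)·260.5700]/1.01 = 139.7518. B = V − Δ·S = 682.5732.
(2,2): S=203.7922. Δ = (V_up−V_dn)/(S_up−S_dn) = (103.0900−108.5800)/(218.0577−160.9958) = -0.0962. V = [p*·103.0900 + (1−p*)·108.5800]/1.01 = 103.2341. B = V − Δ·S = 122.8412.
(1,0): S=140.6200. Δ = (V_up−V_dn)/(S_up−S_dn) = (139.7518−237.8557)/(150.4634−111.0898) = -2.4916. V = [p*·139.7518 + (1−p*)·237.8557]/1.01 = 159.1822. B = V − Δ·S = 509.5535.
(1,1): S=190.4600. Δ = (V_up−V_dn)/(S_up−S_dn) = (103.2341−139.7518)/(203.7922−150.4634) = -0.6848. V = [p*·103.2341 + (1−p*)·139.7518]/1.01 = 109.9597. B = V − Δ·S = 240.3800.
(0,0): S=178.0000. Δ = (V_up−V_dn)/(S_up−S_dn) = (109.9597−159.1822)/(190.4600−140.6200) = -0.9876. V = [p*·109.9597 + (1−p*)·159.1822]/1.01 = 119.3142. B = V − Δ·S = 295.1089.
Each (Δ,B) replicates both successor values, so the strategy is self-financing and V0 is arbitrage-free.

(0,0): Delta=-0.9876 Bond=295.1089
(1,0): Delta=-2.4916 Bond=509.5535
(1,1): Delta=-0.6848 Bond=240.3800
(2,0): Delta=3.0509 Bond=-101.0728
(2,1): Delta=-3.6077 Bond=682.5732
(2,2): Delta=-0.0962 Bond=122.8412
V0=119.3142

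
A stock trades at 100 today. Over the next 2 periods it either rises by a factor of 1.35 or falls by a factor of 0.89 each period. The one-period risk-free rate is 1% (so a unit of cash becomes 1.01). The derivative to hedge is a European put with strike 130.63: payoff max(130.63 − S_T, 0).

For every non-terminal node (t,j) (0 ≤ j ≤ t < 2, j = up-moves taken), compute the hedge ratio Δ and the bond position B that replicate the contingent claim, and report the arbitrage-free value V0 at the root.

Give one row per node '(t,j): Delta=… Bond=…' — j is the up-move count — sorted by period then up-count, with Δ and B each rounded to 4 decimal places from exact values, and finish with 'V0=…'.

Since d<R<u, set p* = (R−d)/(u−d) = 0.2609; price each node as the discounted p*-expectation of its children.
Terminal values V(2,·): V(2,0)=51.4200, V(2,1)=10.4800, V(2,2)=0.0000
(1,0): S=89.0000. Δ = (V_up−V_dn)/(S_up−S_dn) = (10.4800−51.4200)/(120.1500−79.2100) = -1.0000. V = [p*·10.4800 + (1−p*)·51.4200]/1.01 = 40.3366. B = V − Δ·S = 129.3366.
(1,1): S=135.0000. Δ = (V_up−V_dn)/(S_up−S_dn) = (0.0000−10.4800)/(182.2500−120.1500) = -0.1688. V = [p*·0.0000 + (1−p*)·10.4800]/1.01 = 7.6694. B = V − Δ·S = 30.4520.
(0,0): S=100.0000. Δ = (V_up−V_dn)/(S_up−S_dn) = (7.6694−40.3366)/(135.0000−89.0000) = -0.7102. V = [p*·7.6694 + (1−p*)·40.3366]/1.01 = 31.4997. B = V − Δ·S = 102.5155.
Check: Δ(0,0)·S0 + B(0,0) = 31.4997 = V0.

(0,0): Delta=-0.7102 Bond=102.5155
(1,0): Delta=-1.0000 Bond=129.3366
(1,1): Delta=-0.1688 Bond=30.4520
V0=31.4997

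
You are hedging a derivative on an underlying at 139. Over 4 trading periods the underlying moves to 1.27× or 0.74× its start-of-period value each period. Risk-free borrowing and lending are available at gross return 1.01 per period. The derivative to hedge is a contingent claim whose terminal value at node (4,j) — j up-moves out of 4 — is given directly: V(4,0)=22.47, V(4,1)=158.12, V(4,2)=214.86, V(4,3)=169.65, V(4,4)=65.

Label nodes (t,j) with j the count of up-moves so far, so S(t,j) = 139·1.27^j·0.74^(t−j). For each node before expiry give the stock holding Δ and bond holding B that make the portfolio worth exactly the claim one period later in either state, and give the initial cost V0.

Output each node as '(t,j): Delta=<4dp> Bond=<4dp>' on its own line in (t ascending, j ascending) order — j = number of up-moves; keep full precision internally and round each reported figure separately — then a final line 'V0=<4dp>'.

Since d<R<u, set p* = (R−d)/(u−d) = 0.5094; price each node as the discounted p*-expectation of its children.
At expiry t=4: V(4,0)=22.4700, V(4,1)=158.1200, V(4,2)=214.8600, V(4,3)=169.6500, V(4,4)=65.0000
  t=3,j=0: stock 56.3261 → up 71.5342 (V=158.1200), down 41.6813 (V=22.4700). Price 90.6680; hedge Δ=4.5440, bond B=-165.2754.
  t=3,j=1: stock 96.6678 → up 122.7681 (V=214.8600), down 71.5342 (V=158.1200). Price 185.1735; hedge Δ=1.1075, bond B=78.1169.
  t=3,j=2: stock 165.9029 → up 210.6967 (V=169.6500), down 122.7681 (V=214.8600). Price 189.9292; hedge Δ=-0.5142, bond B=275.2311.
  t=3,j=3: stock 284.7252 → up 361.6011 (V=65.0000), down 210.6967 (V=169.6500). Price 115.1859; hedge Δ=-0.6935, bond B=312.6387.
  t=2,j=0: stock 76.1164 → up 96.6678 (V=185.1735), down 56.3261 (V=90.6680). Price 137.4380; hedge Δ=2.3426, bond B=-40.8743.
  t=2,j=1: stock 130.6322 → up 165.9029 (V=189.9292), down 96.6678 (V=185.1735). Price 185.7388; hedge Δ=0.0687, bond B=176.7659.
  t=2,j=2: stock 224.1931 → up 284.7252 (V=115.1859), down 165.9029 (V=189.9292). Price 150.3489; hedge Δ=-0.6290, bond B=291.3741.
  t=1,j=0: stock 102.8600 → up 130.6322 (V=185.7388), down 76.1164 (V=137.4380). Price 160.4397; hedge Δ=0.8860, bond B=69.3060.
  t=1,j=1: stock 176.5300 → up 224.1931 (V=150.3489), down 130.6322 (V=185.7388). Price 166.0495; hedge Δ=-0.3783, bond B=232.8230.
  t=0,j=0: stock 139.0000 → up 176.5300 (V=166.0495), down 102.8600 (V=160.4397). Price 161.6807; hedge Δ=0.0761, bond B=151.0961.
Root portfolio cost Δ·139+B reproduces V0=161.6807.

(0,0): Delta=0.0761 Bond=151.0961
(1,0): Delta=0.8860 Bond=69.3060
(1,1): Delta=-0.3783 Bond=232.8230
(2,0): Delta=2.3426 Bond=-40.8743
(2,1): Delta=0.0687 Bond=176.7659
(2,2): Delta=-0.6290 Bond=291.3741
(3,0): Delta=4.5440 Bond=-165.2754
(3,1): Delta=1.1075 Bond=78.1169
(3,2): Delta=-0.5142 Bond=275.2311
(3,3): Delta=-0.6935 Bond=312.6387
V0=161.6807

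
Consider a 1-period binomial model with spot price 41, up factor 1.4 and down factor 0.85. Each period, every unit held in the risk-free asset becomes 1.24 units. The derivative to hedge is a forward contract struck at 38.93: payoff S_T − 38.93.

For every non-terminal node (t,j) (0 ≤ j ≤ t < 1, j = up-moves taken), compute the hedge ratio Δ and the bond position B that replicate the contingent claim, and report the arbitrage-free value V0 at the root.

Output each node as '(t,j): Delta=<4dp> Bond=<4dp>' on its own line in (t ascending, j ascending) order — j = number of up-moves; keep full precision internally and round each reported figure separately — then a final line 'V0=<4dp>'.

Risk-neutral probability p* = (R−d)/(u−d) = (1.24−0.85)/(1.4−0.85) = 0.7091.
Terminal payoffs: V(1,0)=-4.0800, V(1,1)=18.4700
(0,0): S=41.0000. Δ = (V_up−V_dn)/(S_up−S_dn) = (18.4700−-4.0800)/(57.4000−34.8500) = 1.0000. V = [p*·18.4700 + (1−p*)·-4.0800]/1.24 = 9.6048. B = V − Δ·S = -31.3952.
Self-financing check: at every node Δ·S+B equals the discounted successor values.

(0,0): Delta=1.0000 Bond=-31.3952
V0=9.6048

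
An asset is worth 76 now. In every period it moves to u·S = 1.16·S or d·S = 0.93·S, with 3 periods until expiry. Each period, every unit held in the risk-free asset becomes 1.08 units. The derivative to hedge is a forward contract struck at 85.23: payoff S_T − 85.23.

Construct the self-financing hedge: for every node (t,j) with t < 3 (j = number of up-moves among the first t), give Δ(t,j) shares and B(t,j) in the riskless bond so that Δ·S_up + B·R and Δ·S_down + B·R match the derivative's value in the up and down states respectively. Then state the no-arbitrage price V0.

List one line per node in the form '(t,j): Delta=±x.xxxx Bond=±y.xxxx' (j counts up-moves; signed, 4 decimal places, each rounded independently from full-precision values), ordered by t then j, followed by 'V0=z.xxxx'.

Risk-neutral probability p* = (R−d)/(u−d) = (1.08−0.93)/(1.16−0.93) = 0.6522.
At expiry t=3: V(3,0)=-24.0989, V(3,1)=-8.9804, V(3,2)=9.8770, V(3,3)=33.3981
  t=2,j=0: stock 65.7324 → up 76.2496 (V=-8.9804), down 61.1311 (V=-24.0989). Price -13.1843; hedge Δ=1.0000, bond B=-78.9167.
  t=2,j=1: stock 81.9888 → up 95.1070 (V=9.8770), down 76.2496 (V=-8.9804). Price 3.0721; hedge Δ=1.0000, bond B=-78.9167.
  t=2,j=2: stock 102.2656 → up 118.6281 (V=33.3981), down 95.1070 (V=9.8770). Price 23.3489; hedge Δ=1.0000, bond B=-78.9167.
  t=1,j=0: stock 70.6800 → up 81.9888 (V=3.0721), down 65.7324 (V=-13.1843). Price -2.3910; hedge Δ=1.0000, bond B=-73.0710.
  t=1,j=1: stock 88.1600 → up 102.2656 (V=23.3489), down 81.9888 (V=3.0721). Price 15.0890; hedge Δ=1.0000, bond B=-73.0710.
  t=0,j=0: stock 76.0000 → up 88.1600 (V=15.0890), down 70.6800 (V=-2.3910). Price 8.3417; hedge Δ=1.0000, bond B=-67.6583.
Each (Δ,B) replicates both successor values, so the strategy is self-financing and V0 is arbitrage-free.

(0,0): Delta=1.0000 Bond=-67.6583
(1,0): Delta=1.0000 Bond=-73.0710
(1,1): Delta=1.0000 Bond=-73.0710
(2,0): Delta=1.0000 Bond=-78.9167
(2,1): Delta=1.0000 Bond=-78.9167
(2,2): Delta=1.0000 Bond=-78.9167
V0=8.3417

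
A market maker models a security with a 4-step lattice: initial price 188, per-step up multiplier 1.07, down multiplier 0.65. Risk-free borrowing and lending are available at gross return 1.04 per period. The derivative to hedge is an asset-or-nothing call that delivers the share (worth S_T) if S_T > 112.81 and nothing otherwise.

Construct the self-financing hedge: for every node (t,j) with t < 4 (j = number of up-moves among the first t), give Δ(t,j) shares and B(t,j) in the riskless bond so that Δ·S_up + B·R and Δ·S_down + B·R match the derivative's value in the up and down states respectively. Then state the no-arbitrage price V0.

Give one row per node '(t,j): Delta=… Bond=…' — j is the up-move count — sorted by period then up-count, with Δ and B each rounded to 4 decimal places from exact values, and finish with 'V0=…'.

No-arbitrage ⇒ martingale measure with p* = (R−d)/(u−d) = 0.9286.
Terminal values V(4,·): V(4,0)=0.0000, V(4,1)=0.0000, V(4,2)=0.0000, V(4,3)=149.7003, V(4,4)=246.4296
(3,0): S=51.6295. Δ = (V_up−V_dn)/(S_up−S_dn) = (0.0000−0.0000)/(55.2436−33.5592) = 0.0000. V = [p*·0.0000 + (1−p*)·0.0000]/1.04 = 0.0000. B = V − Δ·S = 0.0000.
(3,1): S=84.9901. Δ = (V_up−V_dn)/(S_up−S_dn) = (0.0000−0.0000)/(90.9394−55.2436) = 0.0000. V = [p*·0.0000 + (1−p*)·0.0000]/1.04 = 0.0000. B = V − Δ·S = 0.0000.
(3,2): S=139.9068. Δ = (V_up−V_dn)/(S_up−S_dn) = (149.7003−0.0000)/(149.7003−90.9394) = 2.5476. V = [p*·149.7003 + (1−p*)·0.0000]/1.04 = 133.6609. B = V − Δ·S = -222.7682.
(3,3): S=230.3081. Δ = (V_up−V_dn)/(S_up−S_dn) = (246.4296−149.7003)/(246.4296−149.7003) = 1.0000. V = [p*·246.4296 + (1−p*)·149.7003]/1.04 = 230.3081. B = V − Δ·S = 0.0000.
(2,0): S=79.4300. Δ = (V_up−V_dn)/(S_up−S_dn) = (0.0000−0.0000)/(84.9901−51.6295) = 0.0000. V = [p*·0.0000 + (1−p*)·0.0000]/1.04 = 0.0000. B = V − Δ·S = 0.0000.
(2,1): S=130.7540. Δ = (V_up−V_dn)/(S_up−S_dn) = (133.6609−0.0000)/(139.9068−84.9901) = 2.4339. V = [p*·133.6609 + (1−p*)·0.0000]/1.04 = 119.3401. B = V − Δ·S = -198.9002.
(2,2): S=215.2412. Δ = (V_up−V_dn)/(S_up−S_dn) = (230.3081−133.6609)/(230.3081−139.9068) = 1.0691. V = [p*·230.3081 + (1−p*)·133.6609]/1.04 = 214.8122. B = V − Δ·S = -15.3000.
(1,0): S=122.2000. Δ = (V_up−V_dn)/(S_up−S_dn) = (119.3401−0.0000)/(130.7540−79.4300) = 2.3252. V = [p*·119.3401 + (1−p*)·0.0000]/1.04 = 106.5537. B = V − Δ·S = -177.5895.
(1,1): S=201.1600. Δ = (V_up−V_dn)/(S_up−S_dn) = (214.8122−119.3401)/(215.2412−130.7540) = 1.1300. V = [p*·214.8122 + (1−p*)·119.3401]/1.04 = 199.9931. B = V − Δ·S = -27.3215.
(0,0): S=188.0000. Δ = (V_up−V_dn)/(S_up−S_dn) = (199.9931−106.5537)/(201.1600−122.2000) = 1.1834. V = [p*·199.9931 + (1−p*)·106.5537]/1.04 = 185.8835. B = V − Δ·S = -36.5912.
The time-0 hedge costs 185.8835, which is the no-arbitrage price.

(0,0): Delta=1.1834 Bond=-36.5912
(1,0): Delta=2.3252 Bond=-177.5895
(1,1): Delta=1.1300 Bond=-27.3215
(2,0): Delta=0.0000 Bond=0.0000
(2,1): Delta=2.4339 Bond=-198.9002
(2,2): Delta=1.0691 Bond=-15.3000
(3,0): Delta=0.0000 Bond=0.0000
(3,1): Delta=0.0000 Bond=0.0000
(3,2): Delta=2.5476 Bond=-222.7682
(3,3): Delta=1.0000 Bond=0.0000
V0=185.8835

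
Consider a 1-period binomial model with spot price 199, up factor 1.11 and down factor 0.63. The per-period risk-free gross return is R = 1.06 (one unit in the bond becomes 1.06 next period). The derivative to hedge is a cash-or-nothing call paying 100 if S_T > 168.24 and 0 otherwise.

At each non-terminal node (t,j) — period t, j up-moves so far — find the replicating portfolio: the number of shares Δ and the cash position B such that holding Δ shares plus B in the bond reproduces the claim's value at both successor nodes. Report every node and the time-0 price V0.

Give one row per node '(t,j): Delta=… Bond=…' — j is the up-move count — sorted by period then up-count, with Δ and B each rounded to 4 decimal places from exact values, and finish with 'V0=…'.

(0,0): Delta=1.0469 Bond=-123.8208
V0=84.5126

Since d<R<u, set p* = (R−d)/(u−d) = 0.8958; price each node as the discounted p*-expectation of its children.
Terminal values V(1,·): V(1,0)=0.0000, V(1,1)=100.0000
Node (0,0) S=199.0000: V=(p*·100.0000+(1−p*)·0.0000)/1.06=84.5126; Δ=(100.0000−0.0000)/(220.8900−125.3700)=1.0469; B=V−Δ·S=-123.8208
The time-0 hedge costs 84.5126, which is the no-arbitrage price.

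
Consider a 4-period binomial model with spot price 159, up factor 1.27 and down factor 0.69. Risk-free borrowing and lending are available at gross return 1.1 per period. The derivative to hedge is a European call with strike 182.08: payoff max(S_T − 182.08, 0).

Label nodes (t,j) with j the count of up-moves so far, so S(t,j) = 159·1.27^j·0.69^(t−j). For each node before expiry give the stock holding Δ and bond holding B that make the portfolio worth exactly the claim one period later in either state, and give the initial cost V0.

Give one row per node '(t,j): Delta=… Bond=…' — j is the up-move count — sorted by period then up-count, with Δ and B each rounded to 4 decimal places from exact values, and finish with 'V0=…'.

(0,0): Delta=0.6963 Bond=-59.1564
(1,0): Delta=0.2768 Bond=-19.0482
(1,1): Delta=0.7908 Bond=-84.1551
(2,0): Delta=0.0000 Bond=0.0000
(2,1): Delta=0.3391 Bond=-29.6409
(2,2): Delta=0.8925 Bond=-118.6635
(3,0): Delta=0.0000 Bond=0.0000
(3,1): Delta=0.0000 Bond=0.0000
(3,2): Delta=0.4155 Bond=-46.1241
(3,3): Delta=1.0000 Bond=-165.5273
V0=51.5546

Under the risk-neutral measure, an up-move has probability p* = (R−d)/(u−d) = 0.7069 and values discount at R = 1.1.
Terminal payoffs: V(4,0)=0.0000, V(4,1)=0.0000, V(4,2)=0.0000, V(4,3)=42.6481, V(4,4)=231.5500
(3,0): S=52.2329. Δ = (V_up−V_dn)/(S_up−S_dn) = (0.0000−0.0000)/(66.3358−36.0407) = 0.0000. V = [p*·0.0000 + (1−p*)·0.0000]/1.1 = 0.0000. B = V − Δ·S = 0.0000.
(3,1): S=96.1389. Δ = (V_up−V_dn)/(S_up−S_dn) = (0.0000−0.0000)/(122.0964−66.3358) = 0.0000. V = [p*·0.0000 + (1−p*)·0.0000]/1.1 = 0.0000. B = V − Δ·S = 0.0000.
(3,2): S=176.9513. Δ = (V_up−V_dn)/(S_up−S_dn) = (42.6481−0.0000)/(224.7281−122.0964) = 0.4155. V = [p*·42.6481 + (1−p*)·0.0000]/1.1 = 27.4071. B = V − Δ·S = -46.1241.
(3,3): S=325.6929. Δ = (V_up−V_dn)/(S_up−S_dn) = (231.5500−42.6481)/(413.6300−224.7281) = 1.0000. V = [p*·231.5500 + (1−p*)·42.6481]/1.1 = 160.1656. B = V − Δ·S = -165.5273.
(2,0): S=75.6999. Δ = (V_up−V_dn)/(S_up−S_dn) = (0.0000−0.0000)/(96.1389−52.2329) = 0.0000. V = [p*·0.0000 + (1−p*)·0.0000]/1.1 = 0.0000. B = V − Δ·S = 0.0000.
(2,1): S=139.3317. Δ = (V_up−V_dn)/(S_up−S_dn) = (27.4071−0.0000)/(176.9513−96.1389) = 0.3391. V = [p*·27.4071 + (1−p*)·0.0000]/1.1 = 17.6127. B = V − Δ·S = -29.6409.
(2,2): S=256.4511. Δ = (V_up−V_dn)/(S_up−S_dn) = (160.1656−27.4071)/(325.6929−176.9513) = 0.8925. V = [p*·160.1656 + (1−p*)·27.4071]/1.1 = 110.2306. B = V − Δ·S = -118.6635.
(1,0): S=109.7100. Δ = (V_up−V_dn)/(S_up−S_dn) = (17.6127−0.0000)/(139.3317−75.6999) = 0.2768. V = [p*·17.6127 + (1−p*)·0.0000]/1.1 = 11.3185. B = V − Δ·S = -19.0482.
(1,1): S=201.9300. Δ = (V_up−V_dn)/(S_up−S_dn) = (110.2306−17.6127)/(256.4511−139.3317) = 0.7908. V = [p*·110.2306 + (1−p*)·17.6127]/1.1 = 75.5309. B = V − Δ·S = -84.1551.
(0,0): S=159.0000. Δ = (V_up−V_dn)/(S_up−S_dn) = (75.5309−11.3185)/(201.9300−109.7100) = 0.6963. V = [p*·75.5309 + (1−p*)·11.3185]/1.1 = 51.5546. B = V − Δ·S = -59.1564.
The time-0 hedge costs 51.5546, which is the no-arbitrage price.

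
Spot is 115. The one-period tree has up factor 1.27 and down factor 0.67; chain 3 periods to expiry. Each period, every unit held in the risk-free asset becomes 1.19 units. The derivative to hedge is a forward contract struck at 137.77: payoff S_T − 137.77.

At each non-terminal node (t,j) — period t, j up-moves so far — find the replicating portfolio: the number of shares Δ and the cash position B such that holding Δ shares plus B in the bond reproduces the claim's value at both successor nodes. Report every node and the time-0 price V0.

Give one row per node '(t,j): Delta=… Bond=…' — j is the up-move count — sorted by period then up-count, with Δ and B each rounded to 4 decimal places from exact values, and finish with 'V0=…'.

(0,0): Delta=1.0000 Bond=-81.7549
(1,0): Delta=1.0000 Bond=-97.2883
(1,1): Delta=1.0000 Bond=-97.2883
(2,0): Delta=1.0000 Bond=-115.7731
(2,1): Delta=1.0000 Bond=-115.7731
(2,2): Delta=1.0000 Bond=-115.7731
V0=33.2451

Under the risk-neutral measure, an up-move has probability p* = (R−d)/(u−d) = 0.8667 and values discount at R = 1.19.
Terminal payoffs: V(3,0)=-103.1823, V(3,1)=-72.2082, V(3,2)=-13.4961, V(3,3)=97.7940
Node (2,0) S=51.6235: V=(p*·-72.2082+(1−p*)·-103.1823)/1.19=-64.1496; Δ=(-72.2082−-103.1823)/(65.5618−34.5877)=1.0000; B=V−Δ·S=-115.7731
Node (2,1) S=97.8535: V=(p*·-13.4961+(1−p*)·-72.2082)/1.19=-17.9196; Δ=(-13.4961−-72.2082)/(124.2739−65.5618)=1.0000; B=V−Δ·S=-115.7731
Node (2,2) S=185.4835: V=(p*·97.7940+(1−p*)·-13.4961)/1.19=69.7104; Δ=(97.7940−-13.4961)/(235.5640−124.2739)=1.0000; B=V−Δ·S=-115.7731
Node (1,0) S=77.0500: V=(p*·-17.9196+(1−p*)·-64.1496)/1.19=-20.2383; Δ=(-17.9196−-64.1496)/(97.8535−51.6235)=1.0000; B=V−Δ·S=-97.2883
Node (1,1) S=146.0500: V=(p*·69.7104+(1−p*)·-17.9196)/1.19=48.7617; Δ=(69.7104−-17.9196)/(185.4835−97.8535)=1.0000; B=V−Δ·S=-97.2883
Node (0,0) S=115.0000: V=(p*·48.7617+(1−p*)·-20.2383)/1.19=33.2451; Δ=(48.7617−-20.2383)/(146.0500−77.0500)=1.0000; B=V−Δ·S=-81.7549
The time-0 hedge costs 33.2451, which is the no-arbitrage price.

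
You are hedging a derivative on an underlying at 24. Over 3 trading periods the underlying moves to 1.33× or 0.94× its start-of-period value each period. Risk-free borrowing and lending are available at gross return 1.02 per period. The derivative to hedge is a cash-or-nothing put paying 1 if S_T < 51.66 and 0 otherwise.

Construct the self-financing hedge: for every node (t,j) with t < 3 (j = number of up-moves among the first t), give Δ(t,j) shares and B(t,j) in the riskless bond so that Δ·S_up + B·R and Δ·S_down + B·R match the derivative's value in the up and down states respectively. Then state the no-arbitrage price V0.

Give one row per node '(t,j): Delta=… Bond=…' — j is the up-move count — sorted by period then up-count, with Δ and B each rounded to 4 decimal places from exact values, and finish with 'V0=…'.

(0,0): Delta=-0.0043 Bond=1.0379
(1,0): Delta=0.0000 Bond=0.9612
(1,1): Delta=-0.0162 Bond=1.4364
(2,0): Delta=0.0000 Bond=0.9804
(2,1): Delta=0.0000 Bond=0.9804
(2,2): Delta=-0.0604 Bond=3.3434
V0=0.9342

Since d<R<u, set p* = (R−d)/(u−d) = 0.2051; price each node as the discounted p*-expectation of its children.
Payoff layer (t=3): V(3,0)=1.0000, V(3,1)=1.0000, V(3,2)=1.0000, V(3,3)=0.0000
Node (2,0) S=21.2064: V=(p*·1.0000+(1−p*)·1.0000)/1.02=0.9804; Δ=(1.0000−1.0000)/(28.2045−19.9340)=0.0000; B=V−Δ·S=0.9804
Node (2,1) S=30.0048: V=(p*·1.0000+(1−p*)·1.0000)/1.02=0.9804; Δ=(1.0000−1.0000)/(39.9064−28.2045)=0.0000; B=V−Δ·S=0.9804
Node (2,2) S=42.4536: V=(p*·0.0000+(1−p*)·1.0000)/1.02=0.7793; Δ=(0.0000−1.0000)/(56.4633−39.9064)=-0.0604; B=V−Δ·S=3.3434
Node (1,0) S=22.5600: V=(p*·0.9804+(1−p*)·0.9804)/1.02=0.9612; Δ=(0.9804−0.9804)/(30.0048−21.2064)=0.0000; B=V−Δ·S=0.9612
Node (1,1) S=31.9200: V=(p*·0.7793+(1−p*)·0.9804)/1.02=0.9207; Δ=(0.7793−0.9804)/(42.4536−30.0048)=-0.0162; B=V−Δ·S=1.4364
Node (0,0) S=24.0000: V=(p*·0.9207+(1−p*)·0.9612)/1.02=0.9342; Δ=(0.9207−0.9612)/(31.9200−22.5600)=-0.0043; B=V−Δ·S=1.0379
Each (Δ,B) replicates both successor values, so the strategy is self-financing and V0 is arbitrage-free.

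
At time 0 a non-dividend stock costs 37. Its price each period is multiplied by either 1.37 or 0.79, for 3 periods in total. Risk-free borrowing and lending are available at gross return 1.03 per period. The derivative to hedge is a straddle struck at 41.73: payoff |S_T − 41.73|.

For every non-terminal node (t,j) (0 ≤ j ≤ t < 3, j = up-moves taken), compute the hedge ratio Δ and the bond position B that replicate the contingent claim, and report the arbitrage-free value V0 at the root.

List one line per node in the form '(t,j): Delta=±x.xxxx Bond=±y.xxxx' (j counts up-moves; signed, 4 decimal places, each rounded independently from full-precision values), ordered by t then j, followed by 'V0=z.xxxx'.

Under the risk-neutral measure, an up-move has probability p* = (R−d)/(u−d) = 0.4138 and values discount at R = 1.03.
Terminal values V(3,·): V(3,0)=23.4876, V(3,1)=10.0944, V(3,2)=13.1318, V(3,3)=53.4101
(2,0): S=23.0917. Δ = (V_up−V_dn)/(S_up−S_dn) = (10.0944−23.4876)/(31.6356−18.2424) = -1.0000. V = [p*·10.0944 + (1−p*)·23.4876]/1.03 = 17.4229. B = V − Δ·S = 40.5146.
(2,1): S=40.0451. Δ = (V_up−V_dn)/(S_up−S_dn) = (13.1318−10.0944)/(54.8618−31.6356) = 0.1308. V = [p*·13.1318 + (1−p*)·10.0944]/1.03 = 11.0206. B = V − Δ·S = 5.7837.
(2,2): S=69.4453. Δ = (V_up−V_dn)/(S_up−S_dn) = (53.4101−13.1318)/(95.1401−54.8618) = 1.0000. V = [p*·53.4101 + (1−p*)·13.1318]/1.03 = 28.9307. B = V − Δ·S = -40.5146.
(1,0): S=29.2300. Δ = (V_up−V_dn)/(S_up−S_dn) = (11.0206−17.4229)/(40.0451−23.0917) = -0.3776. V = [p*·11.0206 + (1−p*)·17.4229]/1.03 = 14.3434. B = V − Δ·S = 25.3817.
(1,1): S=50.6900. Δ = (V_up−V_dn)/(S_up−S_dn) = (28.9307−11.0206)/(69.4453−40.0451) = 0.6092. V = [p*·28.9307 + (1−p*)·11.0206]/1.03 = 17.8949. B = V − Δ·S = -12.9847.
(0,0): S=37.0000. Δ = (V_up−V_dn)/(S_up−S_dn) = (17.8949−14.3434)/(50.6900−29.2300) = 0.1655. V = [p*·17.8949 + (1−p*)·14.3434]/1.03 = 15.3524. B = V − Δ·S = 9.2291.
The time-0 hedge costs 15.3524, which is the no-arbitrage price.

(0,0): Delta=0.1655 Bond=9.2291
(1,0): Delta=-0.3776 Bond=25.3817
(1,1): Delta=0.6092 Bond=-12.9847
(2,0): Delta=-1.0000 Bond=40.5146
(2,1): Delta=0.1308 Bond=5.7837
(2,2): Delta=1.0000 Bond=-40.5146
V0=15.3524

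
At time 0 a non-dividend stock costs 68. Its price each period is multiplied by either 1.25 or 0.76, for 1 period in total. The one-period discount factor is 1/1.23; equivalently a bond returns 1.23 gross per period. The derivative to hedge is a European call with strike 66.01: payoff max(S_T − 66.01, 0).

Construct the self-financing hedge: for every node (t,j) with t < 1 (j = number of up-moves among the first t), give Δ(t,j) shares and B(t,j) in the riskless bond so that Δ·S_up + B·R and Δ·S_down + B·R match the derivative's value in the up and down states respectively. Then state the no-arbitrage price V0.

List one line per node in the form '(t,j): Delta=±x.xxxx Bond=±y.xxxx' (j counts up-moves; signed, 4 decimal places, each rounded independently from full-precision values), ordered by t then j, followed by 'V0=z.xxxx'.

Under the risk-neutral measure, an up-move has probability p* = (R−d)/(u−d) = 0.9592 and values discount at R = 1.23.
Payoff layer (t=1): V(1,0)=0.0000, V(1,1)=18.9900
Node (0,0) S=68.0000: V=(p*·18.9900+(1−p*)·0.0000)/1.23=14.8089; Δ=(18.9900−0.0000)/(85.0000−51.6800)=0.5699; B=V−Δ·S=-23.9462
Check: Δ(0,0)·S0 + B(0,0) = 14.8089 = V0.

(0,0): Delta=0.5699 Bond=-23.9462
V0=14.8089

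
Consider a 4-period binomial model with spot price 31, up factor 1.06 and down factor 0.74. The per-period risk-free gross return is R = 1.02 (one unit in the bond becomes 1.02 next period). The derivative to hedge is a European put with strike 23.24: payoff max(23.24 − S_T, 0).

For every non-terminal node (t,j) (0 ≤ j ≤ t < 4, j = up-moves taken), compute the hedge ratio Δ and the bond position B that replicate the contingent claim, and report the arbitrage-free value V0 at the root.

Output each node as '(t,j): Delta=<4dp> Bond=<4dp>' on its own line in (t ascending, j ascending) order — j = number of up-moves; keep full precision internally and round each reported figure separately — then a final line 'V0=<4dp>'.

(0,0): Delta=-0.1368 Bond=4.5831
(1,0): Delta=-0.5908 Bond=15.0894
(1,1): Delta=-0.0915 Bond=3.1869
(2,0): Delta=-1.0000 Bond=22.3376
(2,1): Delta=-0.5500 Bond=14.3988
(2,2): Delta=-0.0458 Bond=1.6581
(3,0): Delta=-1.0000 Bond=22.7843
(3,1): Delta=-1.0000 Bond=22.7843
(3,2): Delta=-0.5051 Bond=13.5300
(3,3): Delta=0.0000 Bond=0.0000
V0=0.3421

Since d<R<u, set p* = (R−d)/(u−d) = 0.8750; price each node as the discounted p*-expectation of its children.
Terminal payoffs: V(4,0)=13.9442, V(4,1)=9.9243, V(4,2)=4.1662, V(4,3)=0.0000, V(4,4)=0.0000
Node (3,0) S=12.5619: V=(p*·9.9243+(1−p*)·13.9442)/1.02=10.2224; Δ=(9.9243−13.9442)/(13.3157−9.2958)=-1.0000; B=V−Δ·S=22.7843
Node (3,1) S=17.9941: V=(p*·4.1662+(1−p*)·9.9243)/1.02=4.7902; Δ=(4.1662−9.9243)/(19.0738−13.3157)=-1.0000; B=V−Δ·S=22.7843
Node (3,2) S=25.7754: V=(p*·0.0000+(1−p*)·4.1662)/1.02=0.5106; Δ=(0.0000−4.1662)/(27.3219−19.0738)=-0.5051; B=V−Δ·S=13.5300
Node (3,3) S=36.9215: V=(p*·0.0000+(1−p*)·0.0000)/1.02=0.0000; Δ=(0.0000−0.0000)/(39.1368−27.3219)=0.0000; B=V−Δ·S=0.0000
Node (2,0) S=16.9756: V=(p*·4.7902+(1−p*)·10.2224)/1.02=5.3620; Δ=(4.7902−10.2224)/(17.9941−12.5619)=-1.0000; B=V−Δ·S=22.3376
Node (2,1) S=24.3164: V=(p*·0.5106+(1−p*)·4.7902)/1.02=1.0250; Δ=(0.5106−4.7902)/(25.7754−17.9941)=-0.5500; B=V−Δ·S=14.3988
Node (2,2) S=34.8316: V=(p*·0.0000+(1−p*)·0.5106)/1.02=0.0626; Δ=(0.0000−0.5106)/(36.9215−25.7754)=-0.0458; B=V−Δ·S=1.6581
Node (1,0) S=22.9400: V=(p*·1.0250+(1−p*)·5.3620)/1.02=1.5364; Δ=(1.0250−5.3620)/(24.3164−16.9756)=-0.5908; B=V−Δ·S=15.0894
Node (1,1) S=32.8600: V=(p*·0.0626+(1−p*)·1.0250)/1.02=0.1793; Δ=(0.0626−1.0250)/(34.8316−24.3164)=-0.0915; B=V−Δ·S=3.1869
Node (0,0) S=31.0000: V=(p*·0.1793+(1−p*)·1.5364)/1.02=0.3421; Δ=(0.1793−1.5364)/(32.8600−22.9400)=-0.1368; B=V−Δ·S=4.5831
Self-financing check: at every node Δ·S+B equals the discounted successor values.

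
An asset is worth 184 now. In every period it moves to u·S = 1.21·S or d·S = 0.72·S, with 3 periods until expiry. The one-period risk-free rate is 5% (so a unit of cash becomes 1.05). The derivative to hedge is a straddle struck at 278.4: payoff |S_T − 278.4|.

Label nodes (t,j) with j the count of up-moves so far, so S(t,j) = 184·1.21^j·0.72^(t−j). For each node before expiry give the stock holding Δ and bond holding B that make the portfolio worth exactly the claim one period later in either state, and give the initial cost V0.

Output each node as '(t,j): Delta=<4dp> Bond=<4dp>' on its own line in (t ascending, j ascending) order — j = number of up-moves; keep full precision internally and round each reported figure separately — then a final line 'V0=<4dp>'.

(0,0): Delta=-0.5659 Bond=185.7225
(1,0): Delta=-1.0000 Bond=252.5170
(1,1): Delta=-0.4407 Bond=167.1257
(2,0): Delta=-1.0000 Bond=265.1429
(2,1): Delta=-1.0000 Bond=265.1429
(2,2): Delta=-0.2793 Bond=132.0101
V0=81.5953

Under the risk-neutral measure, an up-move has probability p* = (R−d)/(u−d) = 0.6735 and values discount at R = 1.05.
Terminal values V(3,·): V(3,0)=209.7224, V(3,1)=162.9834, V(3,2)=84.4360, V(3,3)=47.5672
Node (2,0) S=95.3856: V=(p*·162.9834+(1−p*)·209.7224)/1.05=169.7573; Δ=(162.9834−209.7224)/(115.4166−68.6776)=-1.0000; B=V−Δ·S=265.1429
Node (2,1) S=160.3008: V=(p*·84.4360+(1−p*)·162.9834)/1.05=104.8421; Δ=(84.4360−162.9834)/(193.9640−115.4166)=-1.0000; B=V−Δ·S=265.1429
Node (2,2) S=269.3944: V=(p*·47.5672+(1−p*)·84.4360)/1.05=56.7676; Δ=(47.5672−84.4360)/(325.9672−193.9640)=-0.2793; B=V−Δ·S=132.0101
Node (1,0) S=132.4800: V=(p*·104.8421+(1−p*)·169.7573)/1.05=120.0370; Δ=(104.8421−169.7573)/(160.3008−95.3856)=-1.0000; B=V−Δ·S=252.5170
Node (1,1) S=222.6400: V=(p*·56.7676+(1−p*)·104.8421)/1.05=69.0147; Δ=(56.7676−104.8421)/(269.3944−160.3008)=-0.4407; B=V−Δ·S=167.1257
Node (0,0) S=184.0000: V=(p*·69.0147+(1−p*)·120.0370)/1.05=81.5953; Δ=(69.0147−120.0370)/(222.6400−132.4800)=-0.5659; B=V−Δ·S=185.7225
Self-financing check: at every node Δ·S+B equals the discounted successor values.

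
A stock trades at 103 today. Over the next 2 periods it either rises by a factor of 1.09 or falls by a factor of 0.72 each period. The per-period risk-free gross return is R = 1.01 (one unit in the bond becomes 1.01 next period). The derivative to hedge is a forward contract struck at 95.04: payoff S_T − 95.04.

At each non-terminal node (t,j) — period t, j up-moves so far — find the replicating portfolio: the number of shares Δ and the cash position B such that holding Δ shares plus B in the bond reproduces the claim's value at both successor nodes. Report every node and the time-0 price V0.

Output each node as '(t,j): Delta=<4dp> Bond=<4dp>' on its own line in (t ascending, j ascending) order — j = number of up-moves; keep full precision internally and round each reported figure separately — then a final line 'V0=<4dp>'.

(0,0): Delta=1.0000 Bond=-93.1673
(1,0): Delta=1.0000 Bond=-94.0990
(1,1): Delta=1.0000 Bond=-94.0990
V0=9.8327

Risk-neutral probability p* = (R−d)/(u−d) = (1.01−0.72)/(1.09−0.72) = 0.7838.
Payoff layer (t=2): V(2,0)=-41.6448, V(2,1)=-14.2056, V(2,2)=27.3343
  t=1,j=0: stock 74.1600 → up 80.8344 (V=-14.2056), down 53.3952 (V=-41.6448). Price -19.9390; hedge Δ=1.0000, bond B=-94.0990.
  t=1,j=1: stock 112.2700 → up 122.3743 (V=27.3343), down 80.8344 (V=-14.2056). Price 18.1710; hedge Δ=1.0000, bond B=-94.0990.
  t=0,j=0: stock 103.0000 → up 112.2700 (V=18.1710), down 74.1600 (V=-19.9390). Price 9.8327; hedge Δ=1.0000, bond B=-93.1673.
Each (Δ,B) replicates both successor values, so the strategy is self-financing and V0 is arbitrage-free.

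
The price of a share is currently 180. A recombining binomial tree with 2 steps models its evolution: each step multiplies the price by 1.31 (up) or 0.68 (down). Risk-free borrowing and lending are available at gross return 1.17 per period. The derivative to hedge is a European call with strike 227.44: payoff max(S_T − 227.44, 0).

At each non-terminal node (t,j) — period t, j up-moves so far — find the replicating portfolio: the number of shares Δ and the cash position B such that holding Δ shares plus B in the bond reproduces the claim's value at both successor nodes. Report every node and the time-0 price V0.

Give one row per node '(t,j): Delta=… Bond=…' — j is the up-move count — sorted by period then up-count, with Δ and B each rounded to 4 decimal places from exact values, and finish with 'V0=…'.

Under the risk-neutral measure, an up-move has probability p* = (R−d)/(u−d) = 0.7778 and values discount at R = 1.17.
Terminal payoffs: V(2,0)=0.0000, V(2,1)=0.0000, V(2,2)=81.4580
  t=1,j=0: stock 122.4000 → up 160.3440 (V=0.0000), down 83.2320 (V=0.0000). Price 0.0000; hedge Δ=0.0000, bond B=0.0000.
  t=1,j=1: stock 235.8000 → up 308.8980 (V=81.4580), down 160.3440 (V=0.0000). Price 54.1506; hedge Δ=0.5483, bond B=-75.1478.
  t=0,j=0: stock 180.0000 → up 235.8000 (V=54.1506), down 122.4000 (V=0.0000). Price 35.9976; hedge Δ=0.4775, bond B=-49.9558.
The time-0 hedge costs 35.9976, which is the no-arbitrage price.

(0,0): Delta=0.4775 Bond=-49.9558
(1,0): Delta=0.0000 Bond=0.0000
(1,1): Delta=0.5483 Bond=-75.1478
V0=35.9976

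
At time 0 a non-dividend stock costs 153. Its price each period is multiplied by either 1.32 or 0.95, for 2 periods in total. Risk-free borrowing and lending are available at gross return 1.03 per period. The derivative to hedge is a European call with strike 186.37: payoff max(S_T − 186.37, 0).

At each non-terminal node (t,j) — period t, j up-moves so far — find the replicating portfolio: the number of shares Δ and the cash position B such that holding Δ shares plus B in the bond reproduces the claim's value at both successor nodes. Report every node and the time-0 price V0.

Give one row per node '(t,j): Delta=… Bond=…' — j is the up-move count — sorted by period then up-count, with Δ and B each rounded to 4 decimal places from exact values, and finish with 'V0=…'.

Risk-neutral probability p* = (R−d)/(u−d) = (1.03−0.95)/(1.32−0.95) = 0.2162.
Terminal payoffs: V(2,0)=0.0000, V(2,1)=5.4920, V(2,2)=80.2172
(1,0): S=145.3500. Δ = (V_up−V_dn)/(S_up−S_dn) = (5.4920−0.0000)/(191.8620−138.0825) = 0.1021. V = [p*·5.4920 + (1−p*)·0.0000]/1.03 = 1.1529. B = V − Δ·S = -13.6904.
(1,1): S=201.9600. Δ = (V_up−V_dn)/(S_up−S_dn) = (80.2172−5.4920)/(266.5872−191.8620) = 1.0000. V = [p*·80.2172 + (1−p*)·5.4920]/1.03 = 21.0183. B = V − Δ·S = -180.9417.
(0,0): S=153.0000. Δ = (V_up−V_dn)/(S_up−S_dn) = (21.0183−1.1529)/(201.9600−145.3500) = 0.3509. V = [p*·21.0183 + (1−p*)·1.1529]/1.03 = 5.2894. B = V − Δ·S = -48.4008.
Check: Δ(0,0)·S0 + B(0,0) = 5.2894 = V0.

(0,0): Delta=0.3509 Bond=-48.4008
(1,0): Delta=0.1021 Bond=-13.6904
(1,1): Delta=1.0000 Bond=-180.9417
V0=5.2894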